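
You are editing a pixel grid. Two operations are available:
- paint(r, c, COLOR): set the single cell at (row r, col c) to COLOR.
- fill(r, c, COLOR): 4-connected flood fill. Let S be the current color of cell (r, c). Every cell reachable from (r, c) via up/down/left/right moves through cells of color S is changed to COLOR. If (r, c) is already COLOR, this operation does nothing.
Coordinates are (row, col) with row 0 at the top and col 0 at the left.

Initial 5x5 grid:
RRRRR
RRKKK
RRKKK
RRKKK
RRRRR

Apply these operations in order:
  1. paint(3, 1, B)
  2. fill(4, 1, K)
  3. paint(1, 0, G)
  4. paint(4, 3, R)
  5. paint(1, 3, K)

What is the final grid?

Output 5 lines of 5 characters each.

Answer: KKKKK
GKKKK
KKKKK
KBKKK
KKKRK

Derivation:
After op 1 paint(3,1,B):
RRRRR
RRKKK
RRKKK
RBKKK
RRRRR
After op 2 fill(4,1,K) [15 cells changed]:
KKKKK
KKKKK
KKKKK
KBKKK
KKKKK
After op 3 paint(1,0,G):
KKKKK
GKKKK
KKKKK
KBKKK
KKKKK
After op 4 paint(4,3,R):
KKKKK
GKKKK
KKKKK
KBKKK
KKKRK
After op 5 paint(1,3,K):
KKKKK
GKKKK
KKKKK
KBKKK
KKKRK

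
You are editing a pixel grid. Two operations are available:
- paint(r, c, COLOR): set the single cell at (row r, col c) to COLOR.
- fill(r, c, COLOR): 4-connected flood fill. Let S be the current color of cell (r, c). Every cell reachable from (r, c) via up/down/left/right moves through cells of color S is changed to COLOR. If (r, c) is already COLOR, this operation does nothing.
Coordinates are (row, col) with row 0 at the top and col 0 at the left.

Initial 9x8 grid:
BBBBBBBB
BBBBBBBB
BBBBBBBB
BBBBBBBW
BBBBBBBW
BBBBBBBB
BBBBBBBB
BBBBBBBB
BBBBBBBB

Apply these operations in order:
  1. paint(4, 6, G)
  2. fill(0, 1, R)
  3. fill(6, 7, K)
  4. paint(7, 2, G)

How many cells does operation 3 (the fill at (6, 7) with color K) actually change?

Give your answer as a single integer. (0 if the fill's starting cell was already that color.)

After op 1 paint(4,6,G):
BBBBBBBB
BBBBBBBB
BBBBBBBB
BBBBBBBW
BBBBBBGW
BBBBBBBB
BBBBBBBB
BBBBBBBB
BBBBBBBB
After op 2 fill(0,1,R) [69 cells changed]:
RRRRRRRR
RRRRRRRR
RRRRRRRR
RRRRRRRW
RRRRRRGW
RRRRRRRR
RRRRRRRR
RRRRRRRR
RRRRRRRR
After op 3 fill(6,7,K) [69 cells changed]:
KKKKKKKK
KKKKKKKK
KKKKKKKK
KKKKKKKW
KKKKKKGW
KKKKKKKK
KKKKKKKK
KKKKKKKK
KKKKKKKK

Answer: 69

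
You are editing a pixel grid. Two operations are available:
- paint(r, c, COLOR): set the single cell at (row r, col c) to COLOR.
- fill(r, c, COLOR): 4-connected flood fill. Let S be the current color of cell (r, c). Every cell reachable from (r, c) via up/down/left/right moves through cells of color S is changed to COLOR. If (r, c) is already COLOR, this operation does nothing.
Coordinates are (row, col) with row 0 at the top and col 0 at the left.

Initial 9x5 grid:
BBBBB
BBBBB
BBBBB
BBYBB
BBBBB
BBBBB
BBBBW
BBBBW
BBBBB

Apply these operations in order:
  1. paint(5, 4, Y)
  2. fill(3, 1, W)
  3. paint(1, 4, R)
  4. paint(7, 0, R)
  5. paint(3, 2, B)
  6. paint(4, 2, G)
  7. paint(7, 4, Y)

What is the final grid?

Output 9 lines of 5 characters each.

After op 1 paint(5,4,Y):
BBBBB
BBBBB
BBBBB
BBYBB
BBBBB
BBBBY
BBBBW
BBBBW
BBBBB
After op 2 fill(3,1,W) [41 cells changed]:
WWWWW
WWWWW
WWWWW
WWYWW
WWWWW
WWWWY
WWWWW
WWWWW
WWWWW
After op 3 paint(1,4,R):
WWWWW
WWWWR
WWWWW
WWYWW
WWWWW
WWWWY
WWWWW
WWWWW
WWWWW
After op 4 paint(7,0,R):
WWWWW
WWWWR
WWWWW
WWYWW
WWWWW
WWWWY
WWWWW
RWWWW
WWWWW
After op 5 paint(3,2,B):
WWWWW
WWWWR
WWWWW
WWBWW
WWWWW
WWWWY
WWWWW
RWWWW
WWWWW
After op 6 paint(4,2,G):
WWWWW
WWWWR
WWWWW
WWBWW
WWGWW
WWWWY
WWWWW
RWWWW
WWWWW
After op 7 paint(7,4,Y):
WWWWW
WWWWR
WWWWW
WWBWW
WWGWW
WWWWY
WWWWW
RWWWY
WWWWW

Answer: WWWWW
WWWWR
WWWWW
WWBWW
WWGWW
WWWWY
WWWWW
RWWWY
WWWWW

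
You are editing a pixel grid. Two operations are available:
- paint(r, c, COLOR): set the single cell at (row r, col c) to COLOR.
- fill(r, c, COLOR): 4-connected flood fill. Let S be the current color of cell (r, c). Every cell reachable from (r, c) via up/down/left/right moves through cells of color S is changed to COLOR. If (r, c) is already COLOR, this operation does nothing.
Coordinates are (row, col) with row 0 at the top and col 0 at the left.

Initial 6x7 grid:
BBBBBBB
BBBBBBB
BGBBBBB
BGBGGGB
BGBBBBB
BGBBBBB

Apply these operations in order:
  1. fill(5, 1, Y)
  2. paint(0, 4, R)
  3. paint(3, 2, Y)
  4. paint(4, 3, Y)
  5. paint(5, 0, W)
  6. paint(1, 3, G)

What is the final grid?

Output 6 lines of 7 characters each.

After op 1 fill(5,1,Y) [4 cells changed]:
BBBBBBB
BBBBBBB
BYBBBBB
BYBGGGB
BYBBBBB
BYBBBBB
After op 2 paint(0,4,R):
BBBBRBB
BBBBBBB
BYBBBBB
BYBGGGB
BYBBBBB
BYBBBBB
After op 3 paint(3,2,Y):
BBBBRBB
BBBBBBB
BYBBBBB
BYYGGGB
BYBBBBB
BYBBBBB
After op 4 paint(4,3,Y):
BBBBRBB
BBBBBBB
BYBBBBB
BYYGGGB
BYBYBBB
BYBBBBB
After op 5 paint(5,0,W):
BBBBRBB
BBBBBBB
BYBBBBB
BYYGGGB
BYBYBBB
WYBBBBB
After op 6 paint(1,3,G):
BBBBRBB
BBBGBBB
BYBBBBB
BYYGGGB
BYBYBBB
WYBBBBB

Answer: BBBBRBB
BBBGBBB
BYBBBBB
BYYGGGB
BYBYBBB
WYBBBBB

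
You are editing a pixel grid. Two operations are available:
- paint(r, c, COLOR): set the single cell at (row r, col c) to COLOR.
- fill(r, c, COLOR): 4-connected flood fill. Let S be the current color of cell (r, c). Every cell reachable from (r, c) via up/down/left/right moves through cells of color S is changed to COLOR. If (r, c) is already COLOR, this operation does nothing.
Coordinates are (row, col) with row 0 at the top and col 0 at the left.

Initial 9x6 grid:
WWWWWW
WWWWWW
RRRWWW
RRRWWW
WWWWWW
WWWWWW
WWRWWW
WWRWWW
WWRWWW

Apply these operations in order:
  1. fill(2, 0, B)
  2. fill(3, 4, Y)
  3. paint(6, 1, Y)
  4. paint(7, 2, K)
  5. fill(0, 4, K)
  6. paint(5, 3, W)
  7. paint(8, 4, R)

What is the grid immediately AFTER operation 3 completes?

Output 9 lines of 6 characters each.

After op 1 fill(2,0,B) [6 cells changed]:
WWWWWW
WWWWWW
BBBWWW
BBBWWW
WWWWWW
WWWWWW
WWRWWW
WWRWWW
WWRWWW
After op 2 fill(3,4,Y) [45 cells changed]:
YYYYYY
YYYYYY
BBBYYY
BBBYYY
YYYYYY
YYYYYY
YYRYYY
YYRYYY
YYRYYY
After op 3 paint(6,1,Y):
YYYYYY
YYYYYY
BBBYYY
BBBYYY
YYYYYY
YYYYYY
YYRYYY
YYRYYY
YYRYYY

Answer: YYYYYY
YYYYYY
BBBYYY
BBBYYY
YYYYYY
YYYYYY
YYRYYY
YYRYYY
YYRYYY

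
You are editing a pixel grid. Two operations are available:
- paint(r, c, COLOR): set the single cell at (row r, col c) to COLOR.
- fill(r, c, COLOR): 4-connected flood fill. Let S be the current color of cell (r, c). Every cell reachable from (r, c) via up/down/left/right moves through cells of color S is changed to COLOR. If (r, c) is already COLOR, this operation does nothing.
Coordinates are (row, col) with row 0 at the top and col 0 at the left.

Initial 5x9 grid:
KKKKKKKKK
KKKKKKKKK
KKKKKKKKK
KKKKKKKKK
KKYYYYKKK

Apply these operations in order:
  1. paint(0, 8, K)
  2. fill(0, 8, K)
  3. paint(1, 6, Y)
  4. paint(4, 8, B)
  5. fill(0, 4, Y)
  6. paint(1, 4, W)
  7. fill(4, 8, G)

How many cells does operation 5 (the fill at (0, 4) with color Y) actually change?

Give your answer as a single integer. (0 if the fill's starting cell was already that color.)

After op 1 paint(0,8,K):
KKKKKKKKK
KKKKKKKKK
KKKKKKKKK
KKKKKKKKK
KKYYYYKKK
After op 2 fill(0,8,K) [0 cells changed]:
KKKKKKKKK
KKKKKKKKK
KKKKKKKKK
KKKKKKKKK
KKYYYYKKK
After op 3 paint(1,6,Y):
KKKKKKKKK
KKKKKKYKK
KKKKKKKKK
KKKKKKKKK
KKYYYYKKK
After op 4 paint(4,8,B):
KKKKKKKKK
KKKKKKYKK
KKKKKKKKK
KKKKKKKKK
KKYYYYKKB
After op 5 fill(0,4,Y) [39 cells changed]:
YYYYYYYYY
YYYYYYYYY
YYYYYYYYY
YYYYYYYYY
YYYYYYYYB

Answer: 39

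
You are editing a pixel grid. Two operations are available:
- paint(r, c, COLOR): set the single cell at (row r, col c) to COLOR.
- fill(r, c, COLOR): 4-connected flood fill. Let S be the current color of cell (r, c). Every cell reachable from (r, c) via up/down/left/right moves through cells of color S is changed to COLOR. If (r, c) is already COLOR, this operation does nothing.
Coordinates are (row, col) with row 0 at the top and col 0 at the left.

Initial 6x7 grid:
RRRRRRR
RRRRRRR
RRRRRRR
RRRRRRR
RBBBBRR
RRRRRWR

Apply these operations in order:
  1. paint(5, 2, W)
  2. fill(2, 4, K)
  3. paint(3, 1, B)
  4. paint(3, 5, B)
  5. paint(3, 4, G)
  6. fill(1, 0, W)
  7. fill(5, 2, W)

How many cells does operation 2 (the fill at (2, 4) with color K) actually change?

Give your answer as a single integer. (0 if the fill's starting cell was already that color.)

Answer: 34

Derivation:
After op 1 paint(5,2,W):
RRRRRRR
RRRRRRR
RRRRRRR
RRRRRRR
RBBBBRR
RRWRRWR
After op 2 fill(2,4,K) [34 cells changed]:
KKKKKKK
KKKKKKK
KKKKKKK
KKKKKKK
KBBBBKK
KKWRRWK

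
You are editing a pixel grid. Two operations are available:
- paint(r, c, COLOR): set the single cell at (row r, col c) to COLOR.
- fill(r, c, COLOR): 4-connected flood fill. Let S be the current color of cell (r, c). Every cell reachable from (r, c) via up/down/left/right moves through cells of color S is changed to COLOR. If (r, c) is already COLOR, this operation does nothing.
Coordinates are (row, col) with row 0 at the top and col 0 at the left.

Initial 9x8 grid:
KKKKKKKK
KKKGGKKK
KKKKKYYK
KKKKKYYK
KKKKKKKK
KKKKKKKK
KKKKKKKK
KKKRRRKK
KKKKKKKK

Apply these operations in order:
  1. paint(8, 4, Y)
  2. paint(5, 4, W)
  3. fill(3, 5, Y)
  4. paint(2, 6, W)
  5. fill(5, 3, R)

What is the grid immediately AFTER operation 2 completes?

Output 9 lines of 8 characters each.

After op 1 paint(8,4,Y):
KKKKKKKK
KKKGGKKK
KKKKKYYK
KKKKKYYK
KKKKKKKK
KKKKKKKK
KKKKKKKK
KKKRRRKK
KKKKYKKK
After op 2 paint(5,4,W):
KKKKKKKK
KKKGGKKK
KKKKKYYK
KKKKKYYK
KKKKKKKK
KKKKWKKK
KKKKKKKK
KKKRRRKK
KKKKYKKK

Answer: KKKKKKKK
KKKGGKKK
KKKKKYYK
KKKKKYYK
KKKKKKKK
KKKKWKKK
KKKKKKKK
KKKRRRKK
KKKKYKKK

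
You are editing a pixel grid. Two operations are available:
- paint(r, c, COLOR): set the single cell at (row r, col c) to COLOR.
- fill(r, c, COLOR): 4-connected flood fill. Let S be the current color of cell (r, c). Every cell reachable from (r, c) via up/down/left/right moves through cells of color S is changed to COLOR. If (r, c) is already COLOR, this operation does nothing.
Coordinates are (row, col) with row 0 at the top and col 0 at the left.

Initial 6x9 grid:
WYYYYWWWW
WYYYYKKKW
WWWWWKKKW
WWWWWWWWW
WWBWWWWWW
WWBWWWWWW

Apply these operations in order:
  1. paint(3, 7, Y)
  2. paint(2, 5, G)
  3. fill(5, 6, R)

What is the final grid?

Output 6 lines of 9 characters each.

After op 1 paint(3,7,Y):
WYYYYWWWW
WYYYYKKKW
WWWWWKKKW
WWWWWWWYW
WWBWWWWWW
WWBWWWWWW
After op 2 paint(2,5,G):
WYYYYWWWW
WYYYYKKKW
WWWWWGKKW
WWWWWWWYW
WWBWWWWWW
WWBWWWWWW
After op 3 fill(5,6,R) [37 cells changed]:
RYYYYRRRR
RYYYYKKKR
RRRRRGKKR
RRRRRRRYR
RRBRRRRRR
RRBRRRRRR

Answer: RYYYYRRRR
RYYYYKKKR
RRRRRGKKR
RRRRRRRYR
RRBRRRRRR
RRBRRRRRR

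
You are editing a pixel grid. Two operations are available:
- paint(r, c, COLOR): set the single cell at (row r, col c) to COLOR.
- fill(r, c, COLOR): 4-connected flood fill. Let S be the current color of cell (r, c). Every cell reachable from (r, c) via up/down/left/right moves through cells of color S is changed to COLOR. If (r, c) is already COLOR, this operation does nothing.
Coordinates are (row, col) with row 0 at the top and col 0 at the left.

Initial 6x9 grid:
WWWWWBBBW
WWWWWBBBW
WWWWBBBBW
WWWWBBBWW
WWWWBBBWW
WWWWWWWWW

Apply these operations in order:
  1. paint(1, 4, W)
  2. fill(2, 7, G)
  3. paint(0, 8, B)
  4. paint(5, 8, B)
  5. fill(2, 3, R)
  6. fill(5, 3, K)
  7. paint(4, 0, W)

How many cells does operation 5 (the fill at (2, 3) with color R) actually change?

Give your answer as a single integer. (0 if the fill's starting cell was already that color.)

Answer: 36

Derivation:
After op 1 paint(1,4,W):
WWWWWBBBW
WWWWWBBBW
WWWWBBBBW
WWWWBBBWW
WWWWBBBWW
WWWWWWWWW
After op 2 fill(2,7,G) [16 cells changed]:
WWWWWGGGW
WWWWWGGGW
WWWWGGGGW
WWWWGGGWW
WWWWGGGWW
WWWWWWWWW
After op 3 paint(0,8,B):
WWWWWGGGB
WWWWWGGGW
WWWWGGGGW
WWWWGGGWW
WWWWGGGWW
WWWWWWWWW
After op 4 paint(5,8,B):
WWWWWGGGB
WWWWWGGGW
WWWWGGGGW
WWWWGGGWW
WWWWGGGWW
WWWWWWWWB
After op 5 fill(2,3,R) [36 cells changed]:
RRRRRGGGB
RRRRRGGGR
RRRRGGGGR
RRRRGGGRR
RRRRGGGRR
RRRRRRRRB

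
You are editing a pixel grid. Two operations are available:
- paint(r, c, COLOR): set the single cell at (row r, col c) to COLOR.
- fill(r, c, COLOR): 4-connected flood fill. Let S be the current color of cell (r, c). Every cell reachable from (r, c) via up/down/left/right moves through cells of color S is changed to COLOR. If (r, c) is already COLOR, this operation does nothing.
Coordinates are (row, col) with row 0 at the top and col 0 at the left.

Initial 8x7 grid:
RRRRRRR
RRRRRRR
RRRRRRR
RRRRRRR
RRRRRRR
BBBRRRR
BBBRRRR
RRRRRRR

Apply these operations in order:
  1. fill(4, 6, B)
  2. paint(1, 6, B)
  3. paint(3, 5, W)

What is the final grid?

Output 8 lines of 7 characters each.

Answer: BBBBBBB
BBBBBBB
BBBBBBB
BBBBBWB
BBBBBBB
BBBBBBB
BBBBBBB
BBBBBBB

Derivation:
After op 1 fill(4,6,B) [50 cells changed]:
BBBBBBB
BBBBBBB
BBBBBBB
BBBBBBB
BBBBBBB
BBBBBBB
BBBBBBB
BBBBBBB
After op 2 paint(1,6,B):
BBBBBBB
BBBBBBB
BBBBBBB
BBBBBBB
BBBBBBB
BBBBBBB
BBBBBBB
BBBBBBB
After op 3 paint(3,5,W):
BBBBBBB
BBBBBBB
BBBBBBB
BBBBBWB
BBBBBBB
BBBBBBB
BBBBBBB
BBBBBBB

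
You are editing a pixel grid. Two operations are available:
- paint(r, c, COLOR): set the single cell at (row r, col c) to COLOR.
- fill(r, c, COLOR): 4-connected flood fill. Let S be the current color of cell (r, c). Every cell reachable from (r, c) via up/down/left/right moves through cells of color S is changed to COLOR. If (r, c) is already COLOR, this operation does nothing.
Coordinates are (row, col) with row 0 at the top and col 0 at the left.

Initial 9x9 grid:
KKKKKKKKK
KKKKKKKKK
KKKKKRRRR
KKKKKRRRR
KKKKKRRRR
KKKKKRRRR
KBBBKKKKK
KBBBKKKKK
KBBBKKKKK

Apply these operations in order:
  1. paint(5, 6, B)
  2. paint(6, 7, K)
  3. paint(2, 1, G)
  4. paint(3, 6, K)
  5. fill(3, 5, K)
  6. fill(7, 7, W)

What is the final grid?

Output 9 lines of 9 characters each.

After op 1 paint(5,6,B):
KKKKKKKKK
KKKKKKKKK
KKKKKRRRR
KKKKKRRRR
KKKKKRRRR
KKKKKRBRR
KBBBKKKKK
KBBBKKKKK
KBBBKKKKK
After op 2 paint(6,7,K):
KKKKKKKKK
KKKKKKKKK
KKKKKRRRR
KKKKKRRRR
KKKKKRRRR
KKKKKRBRR
KBBBKKKKK
KBBBKKKKK
KBBBKKKKK
After op 3 paint(2,1,G):
KKKKKKKKK
KKKKKKKKK
KGKKKRRRR
KKKKKRRRR
KKKKKRRRR
KKKKKRBRR
KBBBKKKKK
KBBBKKKKK
KBBBKKKKK
After op 4 paint(3,6,K):
KKKKKKKKK
KKKKKKKKK
KGKKKRRRR
KKKKKRKRR
KKKKKRRRR
KKKKKRBRR
KBBBKKKKK
KBBBKKKKK
KBBBKKKKK
After op 5 fill(3,5,K) [14 cells changed]:
KKKKKKKKK
KKKKKKKKK
KGKKKKKKK
KKKKKKKKK
KKKKKKKKK
KKKKKKBKK
KBBBKKKKK
KBBBKKKKK
KBBBKKKKK
After op 6 fill(7,7,W) [70 cells changed]:
WWWWWWWWW
WWWWWWWWW
WGWWWWWWW
WWWWWWWWW
WWWWWWWWW
WWWWWWBWW
WBBBWWWWW
WBBBWWWWW
WBBBWWWWW

Answer: WWWWWWWWW
WWWWWWWWW
WGWWWWWWW
WWWWWWWWW
WWWWWWWWW
WWWWWWBWW
WBBBWWWWW
WBBBWWWWW
WBBBWWWWW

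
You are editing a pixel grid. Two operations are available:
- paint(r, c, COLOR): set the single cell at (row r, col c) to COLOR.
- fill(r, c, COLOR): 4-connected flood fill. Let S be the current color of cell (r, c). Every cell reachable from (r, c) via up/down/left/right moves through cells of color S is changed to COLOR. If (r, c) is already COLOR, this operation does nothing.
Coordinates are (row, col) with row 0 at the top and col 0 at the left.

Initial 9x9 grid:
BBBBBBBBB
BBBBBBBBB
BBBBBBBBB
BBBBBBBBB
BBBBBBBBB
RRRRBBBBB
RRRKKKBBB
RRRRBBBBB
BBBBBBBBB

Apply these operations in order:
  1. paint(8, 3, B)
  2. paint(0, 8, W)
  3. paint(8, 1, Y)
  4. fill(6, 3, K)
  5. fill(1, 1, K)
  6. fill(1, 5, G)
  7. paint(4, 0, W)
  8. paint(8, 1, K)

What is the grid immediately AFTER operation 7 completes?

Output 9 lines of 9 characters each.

Answer: GGGGGGGGW
GGGGGGGGG
GGGGGGGGG
GGGGGGGGG
WGGGGGGGG
RRRRGGGGG
RRRGGGGGG
RRRRGGGGG
BYGGGGGGG

Derivation:
After op 1 paint(8,3,B):
BBBBBBBBB
BBBBBBBBB
BBBBBBBBB
BBBBBBBBB
BBBBBBBBB
RRRRBBBBB
RRRKKKBBB
RRRRBBBBB
BBBBBBBBB
After op 2 paint(0,8,W):
BBBBBBBBW
BBBBBBBBB
BBBBBBBBB
BBBBBBBBB
BBBBBBBBB
RRRRBBBBB
RRRKKKBBB
RRRRBBBBB
BBBBBBBBB
After op 3 paint(8,1,Y):
BBBBBBBBW
BBBBBBBBB
BBBBBBBBB
BBBBBBBBB
BBBBBBBBB
RRRRBBBBB
RRRKKKBBB
RRRRBBBBB
BYBBBBBBB
After op 4 fill(6,3,K) [0 cells changed]:
BBBBBBBBW
BBBBBBBBB
BBBBBBBBB
BBBBBBBBB
BBBBBBBBB
RRRRBBBBB
RRRKKKBBB
RRRRBBBBB
BYBBBBBBB
After op 5 fill(1,1,K) [64 cells changed]:
KKKKKKKKW
KKKKKKKKK
KKKKKKKKK
KKKKKKKKK
KKKKKKKKK
RRRRKKKKK
RRRKKKKKK
RRRRKKKKK
BYKKKKKKK
After op 6 fill(1,5,G) [67 cells changed]:
GGGGGGGGW
GGGGGGGGG
GGGGGGGGG
GGGGGGGGG
GGGGGGGGG
RRRRGGGGG
RRRGGGGGG
RRRRGGGGG
BYGGGGGGG
After op 7 paint(4,0,W):
GGGGGGGGW
GGGGGGGGG
GGGGGGGGG
GGGGGGGGG
WGGGGGGGG
RRRRGGGGG
RRRGGGGGG
RRRRGGGGG
BYGGGGGGG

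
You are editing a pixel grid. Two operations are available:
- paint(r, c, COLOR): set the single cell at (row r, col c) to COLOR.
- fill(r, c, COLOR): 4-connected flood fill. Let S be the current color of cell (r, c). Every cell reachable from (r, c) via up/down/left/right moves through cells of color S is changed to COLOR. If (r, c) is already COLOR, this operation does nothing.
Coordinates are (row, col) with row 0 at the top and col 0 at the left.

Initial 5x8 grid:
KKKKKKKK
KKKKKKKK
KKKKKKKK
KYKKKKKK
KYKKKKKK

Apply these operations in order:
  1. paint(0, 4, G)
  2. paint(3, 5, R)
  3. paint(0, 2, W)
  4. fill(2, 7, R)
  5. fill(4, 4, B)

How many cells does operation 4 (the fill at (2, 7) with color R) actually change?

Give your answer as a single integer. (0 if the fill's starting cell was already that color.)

Answer: 35

Derivation:
After op 1 paint(0,4,G):
KKKKGKKK
KKKKKKKK
KKKKKKKK
KYKKKKKK
KYKKKKKK
After op 2 paint(3,5,R):
KKKKGKKK
KKKKKKKK
KKKKKKKK
KYKKKRKK
KYKKKKKK
After op 3 paint(0,2,W):
KKWKGKKK
KKKKKKKK
KKKKKKKK
KYKKKRKK
KYKKKKKK
After op 4 fill(2,7,R) [35 cells changed]:
RRWRGRRR
RRRRRRRR
RRRRRRRR
RYRRRRRR
RYRRRRRR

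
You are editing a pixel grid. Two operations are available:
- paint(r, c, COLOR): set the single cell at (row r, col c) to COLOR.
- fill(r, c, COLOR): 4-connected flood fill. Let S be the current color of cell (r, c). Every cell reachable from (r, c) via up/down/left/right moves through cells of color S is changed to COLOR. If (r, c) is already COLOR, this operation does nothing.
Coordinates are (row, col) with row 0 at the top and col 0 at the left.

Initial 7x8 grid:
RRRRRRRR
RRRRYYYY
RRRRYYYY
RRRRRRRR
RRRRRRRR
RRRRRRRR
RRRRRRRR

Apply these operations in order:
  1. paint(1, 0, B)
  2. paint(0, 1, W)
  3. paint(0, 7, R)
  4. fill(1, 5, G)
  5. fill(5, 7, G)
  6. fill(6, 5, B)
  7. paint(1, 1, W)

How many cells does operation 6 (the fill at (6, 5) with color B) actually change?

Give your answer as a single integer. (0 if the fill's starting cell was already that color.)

Answer: 53

Derivation:
After op 1 paint(1,0,B):
RRRRRRRR
BRRRYYYY
RRRRYYYY
RRRRRRRR
RRRRRRRR
RRRRRRRR
RRRRRRRR
After op 2 paint(0,1,W):
RWRRRRRR
BRRRYYYY
RRRRYYYY
RRRRRRRR
RRRRRRRR
RRRRRRRR
RRRRRRRR
After op 3 paint(0,7,R):
RWRRRRRR
BRRRYYYY
RRRRYYYY
RRRRRRRR
RRRRRRRR
RRRRRRRR
RRRRRRRR
After op 4 fill(1,5,G) [8 cells changed]:
RWRRRRRR
BRRRGGGG
RRRRGGGG
RRRRRRRR
RRRRRRRR
RRRRRRRR
RRRRRRRR
After op 5 fill(5,7,G) [45 cells changed]:
RWGGGGGG
BGGGGGGG
GGGGGGGG
GGGGGGGG
GGGGGGGG
GGGGGGGG
GGGGGGGG
After op 6 fill(6,5,B) [53 cells changed]:
RWBBBBBB
BBBBBBBB
BBBBBBBB
BBBBBBBB
BBBBBBBB
BBBBBBBB
BBBBBBBB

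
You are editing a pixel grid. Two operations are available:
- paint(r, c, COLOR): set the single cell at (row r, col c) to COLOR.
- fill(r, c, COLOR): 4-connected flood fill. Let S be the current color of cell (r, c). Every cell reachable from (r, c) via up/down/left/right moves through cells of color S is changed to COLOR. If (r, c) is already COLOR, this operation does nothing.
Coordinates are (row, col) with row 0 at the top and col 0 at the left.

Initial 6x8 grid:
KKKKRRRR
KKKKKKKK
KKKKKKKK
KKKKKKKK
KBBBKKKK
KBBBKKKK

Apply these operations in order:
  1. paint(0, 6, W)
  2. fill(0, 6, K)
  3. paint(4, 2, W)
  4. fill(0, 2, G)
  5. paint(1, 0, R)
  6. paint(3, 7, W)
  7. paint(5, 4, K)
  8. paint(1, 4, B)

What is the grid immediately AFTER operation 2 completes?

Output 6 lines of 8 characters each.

Answer: KKKKRRKR
KKKKKKKK
KKKKKKKK
KKKKKKKK
KBBBKKKK
KBBBKKKK

Derivation:
After op 1 paint(0,6,W):
KKKKRRWR
KKKKKKKK
KKKKKKKK
KKKKKKKK
KBBBKKKK
KBBBKKKK
After op 2 fill(0,6,K) [1 cells changed]:
KKKKRRKR
KKKKKKKK
KKKKKKKK
KKKKKKKK
KBBBKKKK
KBBBKKKK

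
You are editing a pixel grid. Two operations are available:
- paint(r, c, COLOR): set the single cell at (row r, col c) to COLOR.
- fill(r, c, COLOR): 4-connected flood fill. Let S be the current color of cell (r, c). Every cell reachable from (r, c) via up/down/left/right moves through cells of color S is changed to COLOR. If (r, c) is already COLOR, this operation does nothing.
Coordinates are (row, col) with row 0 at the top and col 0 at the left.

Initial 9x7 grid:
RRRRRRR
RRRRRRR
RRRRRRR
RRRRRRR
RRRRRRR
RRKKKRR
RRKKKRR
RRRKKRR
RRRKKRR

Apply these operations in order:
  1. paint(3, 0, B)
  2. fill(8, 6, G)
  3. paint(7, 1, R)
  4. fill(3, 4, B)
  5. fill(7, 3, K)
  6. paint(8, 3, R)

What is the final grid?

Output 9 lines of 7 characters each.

Answer: BBBBBBB
BBBBBBB
BBBBBBB
BBBBBBB
BBBBBBB
BBKKKBB
BBKKKBB
BRBKKBB
BBBRKBB

Derivation:
After op 1 paint(3,0,B):
RRRRRRR
RRRRRRR
RRRRRRR
BRRRRRR
RRRRRRR
RRKKKRR
RRKKKRR
RRRKKRR
RRRKKRR
After op 2 fill(8,6,G) [52 cells changed]:
GGGGGGG
GGGGGGG
GGGGGGG
BGGGGGG
GGGGGGG
GGKKKGG
GGKKKGG
GGGKKGG
GGGKKGG
After op 3 paint(7,1,R):
GGGGGGG
GGGGGGG
GGGGGGG
BGGGGGG
GGGGGGG
GGKKKGG
GGKKKGG
GRGKKGG
GGGKKGG
After op 4 fill(3,4,B) [51 cells changed]:
BBBBBBB
BBBBBBB
BBBBBBB
BBBBBBB
BBBBBBB
BBKKKBB
BBKKKBB
BRBKKBB
BBBKKBB
After op 5 fill(7,3,K) [0 cells changed]:
BBBBBBB
BBBBBBB
BBBBBBB
BBBBBBB
BBBBBBB
BBKKKBB
BBKKKBB
BRBKKBB
BBBKKBB
After op 6 paint(8,3,R):
BBBBBBB
BBBBBBB
BBBBBBB
BBBBBBB
BBBBBBB
BBKKKBB
BBKKKBB
BRBKKBB
BBBRKBB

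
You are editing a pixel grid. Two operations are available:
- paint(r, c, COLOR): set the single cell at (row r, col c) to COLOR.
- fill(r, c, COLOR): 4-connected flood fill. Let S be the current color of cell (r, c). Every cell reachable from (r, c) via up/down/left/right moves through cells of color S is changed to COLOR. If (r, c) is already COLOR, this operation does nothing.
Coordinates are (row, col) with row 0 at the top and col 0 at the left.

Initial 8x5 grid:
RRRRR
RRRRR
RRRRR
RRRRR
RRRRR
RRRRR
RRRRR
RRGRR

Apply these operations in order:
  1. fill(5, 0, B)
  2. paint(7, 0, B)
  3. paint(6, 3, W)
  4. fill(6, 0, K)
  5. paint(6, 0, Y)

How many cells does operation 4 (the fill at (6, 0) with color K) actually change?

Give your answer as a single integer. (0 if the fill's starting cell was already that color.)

After op 1 fill(5,0,B) [39 cells changed]:
BBBBB
BBBBB
BBBBB
BBBBB
BBBBB
BBBBB
BBBBB
BBGBB
After op 2 paint(7,0,B):
BBBBB
BBBBB
BBBBB
BBBBB
BBBBB
BBBBB
BBBBB
BBGBB
After op 3 paint(6,3,W):
BBBBB
BBBBB
BBBBB
BBBBB
BBBBB
BBBBB
BBBWB
BBGBB
After op 4 fill(6,0,K) [38 cells changed]:
KKKKK
KKKKK
KKKKK
KKKKK
KKKKK
KKKKK
KKKWK
KKGKK

Answer: 38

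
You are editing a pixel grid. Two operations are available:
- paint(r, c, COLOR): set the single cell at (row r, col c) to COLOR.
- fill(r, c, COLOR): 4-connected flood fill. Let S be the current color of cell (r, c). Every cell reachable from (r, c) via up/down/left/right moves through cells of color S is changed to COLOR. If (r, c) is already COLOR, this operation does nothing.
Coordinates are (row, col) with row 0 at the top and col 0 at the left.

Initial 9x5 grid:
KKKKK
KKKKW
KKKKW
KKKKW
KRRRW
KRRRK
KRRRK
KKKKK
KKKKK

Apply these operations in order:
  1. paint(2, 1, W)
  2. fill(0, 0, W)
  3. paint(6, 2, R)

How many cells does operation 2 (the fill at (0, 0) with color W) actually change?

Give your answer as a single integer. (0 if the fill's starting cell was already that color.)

Answer: 31

Derivation:
After op 1 paint(2,1,W):
KKKKK
KKKKW
KWKKW
KKKKW
KRRRW
KRRRK
KRRRK
KKKKK
KKKKK
After op 2 fill(0,0,W) [31 cells changed]:
WWWWW
WWWWW
WWWWW
WWWWW
WRRRW
WRRRW
WRRRW
WWWWW
WWWWW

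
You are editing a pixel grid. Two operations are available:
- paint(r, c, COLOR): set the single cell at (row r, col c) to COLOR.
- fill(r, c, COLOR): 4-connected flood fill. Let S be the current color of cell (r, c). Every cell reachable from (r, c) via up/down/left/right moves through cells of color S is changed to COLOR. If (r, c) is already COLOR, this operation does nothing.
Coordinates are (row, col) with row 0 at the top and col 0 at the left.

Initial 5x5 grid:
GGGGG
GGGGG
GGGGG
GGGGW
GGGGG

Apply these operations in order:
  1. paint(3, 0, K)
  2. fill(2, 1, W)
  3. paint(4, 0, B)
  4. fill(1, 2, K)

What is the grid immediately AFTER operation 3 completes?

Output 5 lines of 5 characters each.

After op 1 paint(3,0,K):
GGGGG
GGGGG
GGGGG
KGGGW
GGGGG
After op 2 fill(2,1,W) [23 cells changed]:
WWWWW
WWWWW
WWWWW
KWWWW
WWWWW
After op 3 paint(4,0,B):
WWWWW
WWWWW
WWWWW
KWWWW
BWWWW

Answer: WWWWW
WWWWW
WWWWW
KWWWW
BWWWW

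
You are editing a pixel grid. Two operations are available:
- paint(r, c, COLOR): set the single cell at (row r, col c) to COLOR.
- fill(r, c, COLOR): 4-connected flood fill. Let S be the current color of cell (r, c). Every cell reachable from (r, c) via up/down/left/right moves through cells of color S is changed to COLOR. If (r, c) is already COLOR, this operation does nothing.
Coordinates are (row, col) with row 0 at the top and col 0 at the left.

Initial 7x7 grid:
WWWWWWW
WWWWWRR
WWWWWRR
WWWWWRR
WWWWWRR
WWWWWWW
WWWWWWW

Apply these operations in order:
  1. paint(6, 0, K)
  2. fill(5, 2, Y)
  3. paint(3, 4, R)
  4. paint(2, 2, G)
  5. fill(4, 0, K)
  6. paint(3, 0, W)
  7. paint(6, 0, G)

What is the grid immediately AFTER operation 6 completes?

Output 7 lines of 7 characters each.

After op 1 paint(6,0,K):
WWWWWWW
WWWWWRR
WWWWWRR
WWWWWRR
WWWWWRR
WWWWWWW
KWWWWWW
After op 2 fill(5,2,Y) [40 cells changed]:
YYYYYYY
YYYYYRR
YYYYYRR
YYYYYRR
YYYYYRR
YYYYYYY
KYYYYYY
After op 3 paint(3,4,R):
YYYYYYY
YYYYYRR
YYYYYRR
YYYYRRR
YYYYYRR
YYYYYYY
KYYYYYY
After op 4 paint(2,2,G):
YYYYYYY
YYYYYRR
YYGYYRR
YYYYRRR
YYYYYRR
YYYYYYY
KYYYYYY
After op 5 fill(4,0,K) [38 cells changed]:
KKKKKKK
KKKKKRR
KKGKKRR
KKKKRRR
KKKKKRR
KKKKKKK
KKKKKKK
After op 6 paint(3,0,W):
KKKKKKK
KKKKKRR
KKGKKRR
WKKKRRR
KKKKKRR
KKKKKKK
KKKKKKK

Answer: KKKKKKK
KKKKKRR
KKGKKRR
WKKKRRR
KKKKKRR
KKKKKKK
KKKKKKK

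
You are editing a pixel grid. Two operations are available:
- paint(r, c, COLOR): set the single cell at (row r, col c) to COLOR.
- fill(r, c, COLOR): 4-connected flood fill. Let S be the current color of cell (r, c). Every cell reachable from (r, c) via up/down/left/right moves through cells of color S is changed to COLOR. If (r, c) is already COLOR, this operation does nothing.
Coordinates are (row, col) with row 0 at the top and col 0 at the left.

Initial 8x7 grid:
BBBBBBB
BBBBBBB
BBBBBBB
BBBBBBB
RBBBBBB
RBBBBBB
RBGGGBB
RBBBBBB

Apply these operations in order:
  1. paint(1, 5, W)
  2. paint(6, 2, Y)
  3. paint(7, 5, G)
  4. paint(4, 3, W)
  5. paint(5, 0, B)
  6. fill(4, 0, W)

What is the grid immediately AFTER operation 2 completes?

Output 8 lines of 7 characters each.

Answer: BBBBBBB
BBBBBWB
BBBBBBB
BBBBBBB
RBBBBBB
RBBBBBB
RBYGGBB
RBBBBBB

Derivation:
After op 1 paint(1,5,W):
BBBBBBB
BBBBBWB
BBBBBBB
BBBBBBB
RBBBBBB
RBBBBBB
RBGGGBB
RBBBBBB
After op 2 paint(6,2,Y):
BBBBBBB
BBBBBWB
BBBBBBB
BBBBBBB
RBBBBBB
RBBBBBB
RBYGGBB
RBBBBBB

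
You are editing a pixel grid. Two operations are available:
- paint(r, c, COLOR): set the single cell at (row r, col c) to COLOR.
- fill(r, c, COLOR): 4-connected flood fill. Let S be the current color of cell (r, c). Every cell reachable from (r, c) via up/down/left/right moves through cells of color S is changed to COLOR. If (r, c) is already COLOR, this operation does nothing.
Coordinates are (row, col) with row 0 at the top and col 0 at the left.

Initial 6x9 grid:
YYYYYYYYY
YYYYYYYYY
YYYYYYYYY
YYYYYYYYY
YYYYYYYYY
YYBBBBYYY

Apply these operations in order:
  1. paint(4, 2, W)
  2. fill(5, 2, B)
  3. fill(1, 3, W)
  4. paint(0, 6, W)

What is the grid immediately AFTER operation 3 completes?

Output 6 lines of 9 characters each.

After op 1 paint(4,2,W):
YYYYYYYYY
YYYYYYYYY
YYYYYYYYY
YYYYYYYYY
YYWYYYYYY
YYBBBBYYY
After op 2 fill(5,2,B) [0 cells changed]:
YYYYYYYYY
YYYYYYYYY
YYYYYYYYY
YYYYYYYYY
YYWYYYYYY
YYBBBBYYY
After op 3 fill(1,3,W) [49 cells changed]:
WWWWWWWWW
WWWWWWWWW
WWWWWWWWW
WWWWWWWWW
WWWWWWWWW
WWBBBBWWW

Answer: WWWWWWWWW
WWWWWWWWW
WWWWWWWWW
WWWWWWWWW
WWWWWWWWW
WWBBBBWWW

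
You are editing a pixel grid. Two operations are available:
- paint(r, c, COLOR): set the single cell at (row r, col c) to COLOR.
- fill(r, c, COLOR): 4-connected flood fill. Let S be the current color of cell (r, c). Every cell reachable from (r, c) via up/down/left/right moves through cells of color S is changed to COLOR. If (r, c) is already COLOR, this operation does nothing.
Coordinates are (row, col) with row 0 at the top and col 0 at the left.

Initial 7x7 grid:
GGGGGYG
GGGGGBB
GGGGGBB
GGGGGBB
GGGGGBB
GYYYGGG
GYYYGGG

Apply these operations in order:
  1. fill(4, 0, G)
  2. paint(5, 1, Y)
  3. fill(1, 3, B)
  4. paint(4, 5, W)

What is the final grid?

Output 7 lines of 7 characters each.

After op 1 fill(4,0,G) [0 cells changed]:
GGGGGYG
GGGGGBB
GGGGGBB
GGGGGBB
GGGGGBB
GYYYGGG
GYYYGGG
After op 2 paint(5,1,Y):
GGGGGYG
GGGGGBB
GGGGGBB
GGGGGBB
GGGGGBB
GYYYGGG
GYYYGGG
After op 3 fill(1,3,B) [33 cells changed]:
BBBBBYG
BBBBBBB
BBBBBBB
BBBBBBB
BBBBBBB
BYYYBBB
BYYYBBB
After op 4 paint(4,5,W):
BBBBBYG
BBBBBBB
BBBBBBB
BBBBBBB
BBBBBWB
BYYYBBB
BYYYBBB

Answer: BBBBBYG
BBBBBBB
BBBBBBB
BBBBBBB
BBBBBWB
BYYYBBB
BYYYBBB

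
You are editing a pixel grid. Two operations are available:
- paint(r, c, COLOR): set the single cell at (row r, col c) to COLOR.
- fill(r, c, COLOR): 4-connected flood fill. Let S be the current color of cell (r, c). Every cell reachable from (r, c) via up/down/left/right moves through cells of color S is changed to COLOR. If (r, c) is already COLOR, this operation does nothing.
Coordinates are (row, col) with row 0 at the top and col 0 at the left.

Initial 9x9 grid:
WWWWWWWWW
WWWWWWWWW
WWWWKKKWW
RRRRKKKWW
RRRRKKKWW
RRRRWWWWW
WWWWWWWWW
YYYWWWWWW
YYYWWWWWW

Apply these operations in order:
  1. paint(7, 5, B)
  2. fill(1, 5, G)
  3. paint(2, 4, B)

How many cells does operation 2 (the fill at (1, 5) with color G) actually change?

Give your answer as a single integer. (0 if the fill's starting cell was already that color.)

After op 1 paint(7,5,B):
WWWWWWWWW
WWWWWWWWW
WWWWKKKWW
RRRRKKKWW
RRRRKKKWW
RRRRWWWWW
WWWWWWWWW
YYYWWBWWW
YYYWWWWWW
After op 2 fill(1,5,G) [53 cells changed]:
GGGGGGGGG
GGGGGGGGG
GGGGKKKGG
RRRRKKKGG
RRRRKKKGG
RRRRGGGGG
GGGGGGGGG
YYYGGBGGG
YYYGGGGGG

Answer: 53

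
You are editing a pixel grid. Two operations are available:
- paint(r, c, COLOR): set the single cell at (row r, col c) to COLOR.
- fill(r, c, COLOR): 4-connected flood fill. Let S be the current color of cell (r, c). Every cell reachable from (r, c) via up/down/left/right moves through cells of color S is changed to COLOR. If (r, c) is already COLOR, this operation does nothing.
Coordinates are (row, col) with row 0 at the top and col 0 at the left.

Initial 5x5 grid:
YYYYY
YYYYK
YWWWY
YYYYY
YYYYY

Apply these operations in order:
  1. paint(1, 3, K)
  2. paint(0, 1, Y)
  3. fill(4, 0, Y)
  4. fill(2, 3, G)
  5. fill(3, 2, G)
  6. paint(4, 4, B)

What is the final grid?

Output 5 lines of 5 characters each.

After op 1 paint(1,3,K):
YYYYY
YYYKK
YWWWY
YYYYY
YYYYY
After op 2 paint(0,1,Y):
YYYYY
YYYKK
YWWWY
YYYYY
YYYYY
After op 3 fill(4,0,Y) [0 cells changed]:
YYYYY
YYYKK
YWWWY
YYYYY
YYYYY
After op 4 fill(2,3,G) [3 cells changed]:
YYYYY
YYYKK
YGGGY
YYYYY
YYYYY
After op 5 fill(3,2,G) [20 cells changed]:
GGGGG
GGGKK
GGGGG
GGGGG
GGGGG
After op 6 paint(4,4,B):
GGGGG
GGGKK
GGGGG
GGGGG
GGGGB

Answer: GGGGG
GGGKK
GGGGG
GGGGG
GGGGB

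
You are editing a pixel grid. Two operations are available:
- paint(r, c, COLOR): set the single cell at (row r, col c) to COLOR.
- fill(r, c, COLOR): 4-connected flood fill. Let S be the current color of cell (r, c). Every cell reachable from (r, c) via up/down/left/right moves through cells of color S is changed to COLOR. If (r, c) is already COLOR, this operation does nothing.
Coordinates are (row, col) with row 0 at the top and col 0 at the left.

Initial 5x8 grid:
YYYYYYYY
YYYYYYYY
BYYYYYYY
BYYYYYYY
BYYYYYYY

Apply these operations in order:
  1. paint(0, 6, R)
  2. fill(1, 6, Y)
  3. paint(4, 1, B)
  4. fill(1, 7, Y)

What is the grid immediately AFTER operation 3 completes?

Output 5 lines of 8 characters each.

After op 1 paint(0,6,R):
YYYYYYRY
YYYYYYYY
BYYYYYYY
BYYYYYYY
BYYYYYYY
After op 2 fill(1,6,Y) [0 cells changed]:
YYYYYYRY
YYYYYYYY
BYYYYYYY
BYYYYYYY
BYYYYYYY
After op 3 paint(4,1,B):
YYYYYYRY
YYYYYYYY
BYYYYYYY
BYYYYYYY
BBYYYYYY

Answer: YYYYYYRY
YYYYYYYY
BYYYYYYY
BYYYYYYY
BBYYYYYY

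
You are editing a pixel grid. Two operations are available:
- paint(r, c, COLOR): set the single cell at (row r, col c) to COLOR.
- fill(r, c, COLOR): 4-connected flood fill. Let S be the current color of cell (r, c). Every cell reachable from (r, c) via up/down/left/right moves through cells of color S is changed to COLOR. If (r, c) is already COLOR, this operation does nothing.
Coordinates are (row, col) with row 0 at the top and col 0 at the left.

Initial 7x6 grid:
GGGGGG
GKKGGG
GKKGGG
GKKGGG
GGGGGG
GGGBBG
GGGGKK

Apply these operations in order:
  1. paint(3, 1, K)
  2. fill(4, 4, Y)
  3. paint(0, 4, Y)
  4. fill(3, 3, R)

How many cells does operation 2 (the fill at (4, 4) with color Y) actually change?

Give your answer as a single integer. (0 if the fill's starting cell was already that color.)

After op 1 paint(3,1,K):
GGGGGG
GKKGGG
GKKGGG
GKKGGG
GGGGGG
GGGBBG
GGGGKK
After op 2 fill(4,4,Y) [32 cells changed]:
YYYYYY
YKKYYY
YKKYYY
YKKYYY
YYYYYY
YYYBBY
YYYYKK

Answer: 32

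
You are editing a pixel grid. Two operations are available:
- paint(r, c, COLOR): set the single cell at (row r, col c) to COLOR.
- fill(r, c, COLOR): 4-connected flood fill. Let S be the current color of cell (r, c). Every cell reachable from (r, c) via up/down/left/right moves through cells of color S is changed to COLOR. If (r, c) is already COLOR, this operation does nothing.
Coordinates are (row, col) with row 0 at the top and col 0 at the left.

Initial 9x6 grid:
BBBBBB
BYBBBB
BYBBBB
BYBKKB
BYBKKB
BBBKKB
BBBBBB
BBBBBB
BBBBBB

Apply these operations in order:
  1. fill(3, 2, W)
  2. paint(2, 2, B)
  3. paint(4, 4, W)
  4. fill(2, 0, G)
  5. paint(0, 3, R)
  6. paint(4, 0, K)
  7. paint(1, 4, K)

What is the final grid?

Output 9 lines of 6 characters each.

After op 1 fill(3,2,W) [44 cells changed]:
WWWWWW
WYWWWW
WYWWWW
WYWKKW
WYWKKW
WWWKKW
WWWWWW
WWWWWW
WWWWWW
After op 2 paint(2,2,B):
WWWWWW
WYWWWW
WYBWWW
WYWKKW
WYWKKW
WWWKKW
WWWWWW
WWWWWW
WWWWWW
After op 3 paint(4,4,W):
WWWWWW
WYWWWW
WYBWWW
WYWKKW
WYWKWW
WWWKKW
WWWWWW
WWWWWW
WWWWWW
After op 4 fill(2,0,G) [44 cells changed]:
GGGGGG
GYGGGG
GYBGGG
GYGKKG
GYGKGG
GGGKKG
GGGGGG
GGGGGG
GGGGGG
After op 5 paint(0,3,R):
GGGRGG
GYGGGG
GYBGGG
GYGKKG
GYGKGG
GGGKKG
GGGGGG
GGGGGG
GGGGGG
After op 6 paint(4,0,K):
GGGRGG
GYGGGG
GYBGGG
GYGKKG
KYGKGG
GGGKKG
GGGGGG
GGGGGG
GGGGGG
After op 7 paint(1,4,K):
GGGRGG
GYGGKG
GYBGGG
GYGKKG
KYGKGG
GGGKKG
GGGGGG
GGGGGG
GGGGGG

Answer: GGGRGG
GYGGKG
GYBGGG
GYGKKG
KYGKGG
GGGKKG
GGGGGG
GGGGGG
GGGGGG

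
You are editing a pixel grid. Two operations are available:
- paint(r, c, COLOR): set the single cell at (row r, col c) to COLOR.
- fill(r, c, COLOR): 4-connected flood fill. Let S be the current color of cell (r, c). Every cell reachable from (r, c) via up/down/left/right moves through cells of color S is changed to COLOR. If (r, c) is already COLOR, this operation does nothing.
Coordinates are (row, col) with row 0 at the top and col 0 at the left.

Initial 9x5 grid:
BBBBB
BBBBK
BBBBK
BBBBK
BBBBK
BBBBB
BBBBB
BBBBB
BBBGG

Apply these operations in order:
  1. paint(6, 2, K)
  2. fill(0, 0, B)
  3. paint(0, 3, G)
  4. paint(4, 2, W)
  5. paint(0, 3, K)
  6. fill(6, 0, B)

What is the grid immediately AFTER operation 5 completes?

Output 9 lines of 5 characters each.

After op 1 paint(6,2,K):
BBBBB
BBBBK
BBBBK
BBBBK
BBBBK
BBBBB
BBKBB
BBBBB
BBBGG
After op 2 fill(0,0,B) [0 cells changed]:
BBBBB
BBBBK
BBBBK
BBBBK
BBBBK
BBBBB
BBKBB
BBBBB
BBBGG
After op 3 paint(0,3,G):
BBBGB
BBBBK
BBBBK
BBBBK
BBBBK
BBBBB
BBKBB
BBBBB
BBBGG
After op 4 paint(4,2,W):
BBBGB
BBBBK
BBBBK
BBBBK
BBWBK
BBBBB
BBKBB
BBBBB
BBBGG
After op 5 paint(0,3,K):
BBBKB
BBBBK
BBBBK
BBBBK
BBWBK
BBBBB
BBKBB
BBBBB
BBBGG

Answer: BBBKB
BBBBK
BBBBK
BBBBK
BBWBK
BBBBB
BBKBB
BBBBB
BBBGG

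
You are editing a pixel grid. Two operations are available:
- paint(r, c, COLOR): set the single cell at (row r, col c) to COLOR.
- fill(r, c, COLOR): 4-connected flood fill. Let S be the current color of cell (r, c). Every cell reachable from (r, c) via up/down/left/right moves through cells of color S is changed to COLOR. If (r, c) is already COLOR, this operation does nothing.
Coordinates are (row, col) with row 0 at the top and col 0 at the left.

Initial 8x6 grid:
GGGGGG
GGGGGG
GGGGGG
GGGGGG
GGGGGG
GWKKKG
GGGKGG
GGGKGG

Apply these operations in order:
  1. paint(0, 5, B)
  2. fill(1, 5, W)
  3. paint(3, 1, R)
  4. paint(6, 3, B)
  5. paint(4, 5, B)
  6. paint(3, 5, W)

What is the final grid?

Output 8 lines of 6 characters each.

Answer: WWWWWB
WWWWWW
WWWWWW
WRWWWW
WWWWWB
WWKKKW
WWWBWW
WWWKWW

Derivation:
After op 1 paint(0,5,B):
GGGGGB
GGGGGG
GGGGGG
GGGGGG
GGGGGG
GWKKKG
GGGKGG
GGGKGG
After op 2 fill(1,5,W) [41 cells changed]:
WWWWWB
WWWWWW
WWWWWW
WWWWWW
WWWWWW
WWKKKW
WWWKWW
WWWKWW
After op 3 paint(3,1,R):
WWWWWB
WWWWWW
WWWWWW
WRWWWW
WWWWWW
WWKKKW
WWWKWW
WWWKWW
After op 4 paint(6,3,B):
WWWWWB
WWWWWW
WWWWWW
WRWWWW
WWWWWW
WWKKKW
WWWBWW
WWWKWW
After op 5 paint(4,5,B):
WWWWWB
WWWWWW
WWWWWW
WRWWWW
WWWWWB
WWKKKW
WWWBWW
WWWKWW
After op 6 paint(3,5,W):
WWWWWB
WWWWWW
WWWWWW
WRWWWW
WWWWWB
WWKKKW
WWWBWW
WWWKWW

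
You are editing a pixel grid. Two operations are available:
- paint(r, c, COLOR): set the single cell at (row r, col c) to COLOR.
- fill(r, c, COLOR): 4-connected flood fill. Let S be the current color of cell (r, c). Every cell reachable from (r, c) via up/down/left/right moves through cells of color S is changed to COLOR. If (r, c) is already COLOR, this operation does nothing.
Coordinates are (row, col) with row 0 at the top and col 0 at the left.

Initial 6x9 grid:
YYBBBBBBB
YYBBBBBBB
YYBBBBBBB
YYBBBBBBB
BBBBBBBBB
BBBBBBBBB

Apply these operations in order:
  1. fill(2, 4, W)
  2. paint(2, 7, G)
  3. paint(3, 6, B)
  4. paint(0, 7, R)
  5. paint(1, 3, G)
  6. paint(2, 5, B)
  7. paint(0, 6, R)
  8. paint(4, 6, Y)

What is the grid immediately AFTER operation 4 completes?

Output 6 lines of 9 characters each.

Answer: YYWWWWWRW
YYWWWWWWW
YYWWWWWGW
YYWWWWBWW
WWWWWWWWW
WWWWWWWWW

Derivation:
After op 1 fill(2,4,W) [46 cells changed]:
YYWWWWWWW
YYWWWWWWW
YYWWWWWWW
YYWWWWWWW
WWWWWWWWW
WWWWWWWWW
After op 2 paint(2,7,G):
YYWWWWWWW
YYWWWWWWW
YYWWWWWGW
YYWWWWWWW
WWWWWWWWW
WWWWWWWWW
After op 3 paint(3,6,B):
YYWWWWWWW
YYWWWWWWW
YYWWWWWGW
YYWWWWBWW
WWWWWWWWW
WWWWWWWWW
After op 4 paint(0,7,R):
YYWWWWWRW
YYWWWWWWW
YYWWWWWGW
YYWWWWBWW
WWWWWWWWW
WWWWWWWWW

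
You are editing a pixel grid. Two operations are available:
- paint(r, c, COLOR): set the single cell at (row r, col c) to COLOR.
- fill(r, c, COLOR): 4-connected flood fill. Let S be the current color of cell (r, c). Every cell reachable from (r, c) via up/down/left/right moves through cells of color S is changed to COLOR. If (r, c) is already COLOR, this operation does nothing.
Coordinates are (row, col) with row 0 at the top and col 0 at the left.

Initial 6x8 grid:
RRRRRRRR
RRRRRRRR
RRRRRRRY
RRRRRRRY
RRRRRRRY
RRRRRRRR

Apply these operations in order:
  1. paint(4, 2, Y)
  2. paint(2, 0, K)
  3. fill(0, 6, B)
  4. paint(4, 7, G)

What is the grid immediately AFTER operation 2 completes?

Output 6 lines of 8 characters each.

Answer: RRRRRRRR
RRRRRRRR
KRRRRRRY
RRRRRRRY
RRYRRRRY
RRRRRRRR

Derivation:
After op 1 paint(4,2,Y):
RRRRRRRR
RRRRRRRR
RRRRRRRY
RRRRRRRY
RRYRRRRY
RRRRRRRR
After op 2 paint(2,0,K):
RRRRRRRR
RRRRRRRR
KRRRRRRY
RRRRRRRY
RRYRRRRY
RRRRRRRR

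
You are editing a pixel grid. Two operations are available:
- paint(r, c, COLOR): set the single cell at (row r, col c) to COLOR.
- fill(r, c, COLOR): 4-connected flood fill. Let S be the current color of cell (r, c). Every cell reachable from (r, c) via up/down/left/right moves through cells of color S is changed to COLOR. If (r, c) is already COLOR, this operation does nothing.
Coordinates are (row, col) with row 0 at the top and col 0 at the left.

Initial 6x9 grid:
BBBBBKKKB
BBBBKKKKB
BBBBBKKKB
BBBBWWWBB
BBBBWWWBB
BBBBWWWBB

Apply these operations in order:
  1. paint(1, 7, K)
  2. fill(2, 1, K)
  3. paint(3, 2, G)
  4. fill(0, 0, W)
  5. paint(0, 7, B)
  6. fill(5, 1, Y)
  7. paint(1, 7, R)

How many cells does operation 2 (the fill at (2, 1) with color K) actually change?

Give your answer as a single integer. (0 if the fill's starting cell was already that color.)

After op 1 paint(1,7,K):
BBBBBKKKB
BBBBKKKKB
BBBBBKKKB
BBBBWWWBB
BBBBWWWBB
BBBBWWWBB
After op 2 fill(2,1,K) [26 cells changed]:
KKKKKKKKB
KKKKKKKKB
KKKKKKKKB
KKKKWWWBB
KKKKWWWBB
KKKKWWWBB

Answer: 26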